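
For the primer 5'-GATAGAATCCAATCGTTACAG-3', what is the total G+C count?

Base counts: A=8, G=4, T=5, C=4
G+C = 4 + 4 = 8

8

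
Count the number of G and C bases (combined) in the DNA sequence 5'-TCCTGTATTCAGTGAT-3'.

6

Scanning the sequence gives C=3, T=7, A=3, G=3.
G+C = 3 + 3 = 6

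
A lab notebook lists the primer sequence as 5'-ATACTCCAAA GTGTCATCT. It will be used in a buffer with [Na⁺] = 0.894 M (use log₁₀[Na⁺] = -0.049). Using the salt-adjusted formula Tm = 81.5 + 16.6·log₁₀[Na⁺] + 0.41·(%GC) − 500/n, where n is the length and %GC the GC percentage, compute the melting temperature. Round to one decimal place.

69.5°C

Length n = 19. Scanning the sequence gives C=5, T=6, G=2, A=6.
G+C = 7, so %GC = 7/19 × 100 = 36.842%
Salt term: 16.6 × (-0.049) = -0.813
GC term: 0.41 × 36.842 = 15.105; length term: −500/19 = −26.316
Tm = 81.5 + (-0.813) + 15.105 − 26.316 = 69.476 → 69.5°C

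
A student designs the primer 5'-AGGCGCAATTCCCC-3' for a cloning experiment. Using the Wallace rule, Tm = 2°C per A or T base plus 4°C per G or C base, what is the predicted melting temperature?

Counting bases: A=3, C=6, G=3, T=2
So N_AT = 5 and N_GC = 9.
Tm = 2×5 + 4×9 = 46°C

46°C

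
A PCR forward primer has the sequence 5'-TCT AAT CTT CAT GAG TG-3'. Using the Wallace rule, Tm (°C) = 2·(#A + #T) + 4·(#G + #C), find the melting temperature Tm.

A=4, C=3, G=3, T=7
A+T = 11, G+C = 6
Tm = 2(11) + 4(6) = 22 + 24 = 46°C

46°C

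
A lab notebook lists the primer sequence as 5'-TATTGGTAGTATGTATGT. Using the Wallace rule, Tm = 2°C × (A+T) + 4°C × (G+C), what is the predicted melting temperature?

Base counts: A=4, T=9, G=5, C=0
A+T = 13, G+C = 5
Tm = 2×13 + 4×5 = 46°C

46°C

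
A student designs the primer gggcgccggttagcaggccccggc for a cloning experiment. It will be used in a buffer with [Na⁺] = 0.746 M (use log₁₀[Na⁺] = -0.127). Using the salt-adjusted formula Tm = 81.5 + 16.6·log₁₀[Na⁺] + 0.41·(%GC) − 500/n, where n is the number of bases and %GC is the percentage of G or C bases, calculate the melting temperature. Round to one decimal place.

Length n = 24. Scanning the sequence gives C=9, A=2, T=2, G=11.
G+C = 20, so %GC = 20/24 × 100 = 83.333%
Salt term: 16.6 × (-0.127) = -2.108
GC term: 0.41 × 83.333 = 34.167; length term: −500/24 = −20.833
Tm = 81.5 + (-2.108) + 34.167 − 20.833 = 92.726 → 92.7°C

92.7°C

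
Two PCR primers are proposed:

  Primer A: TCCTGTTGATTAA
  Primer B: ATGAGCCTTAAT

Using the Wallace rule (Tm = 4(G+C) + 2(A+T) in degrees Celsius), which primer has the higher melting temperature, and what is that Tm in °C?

Primer A, 34°C

Primer A: A+T=9, G+C=4 → Tm = 2(9)+4(4) = 34°C
Primer B: A+T=8, G+C=4 → Tm = 2(8)+4(4) = 32°C
34°C vs 32°C → primer A is higher.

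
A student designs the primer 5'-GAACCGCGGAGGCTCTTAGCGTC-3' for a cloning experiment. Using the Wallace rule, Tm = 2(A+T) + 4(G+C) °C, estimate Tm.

76°C

Base counts: A=4, C=7, T=4, G=8
A+T = 8, G+C = 15
Tm = 4·15 + 2·8 = 60 + 16 = 76°C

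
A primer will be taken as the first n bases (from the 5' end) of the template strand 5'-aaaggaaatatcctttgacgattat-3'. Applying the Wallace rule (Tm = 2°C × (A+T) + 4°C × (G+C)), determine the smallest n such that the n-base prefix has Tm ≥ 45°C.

n = 18

First 17 bases: AAAGGAAATATCCTTTG → Tm = 44°C (< 45°C)
First 18 bases: AAAGGAAATATCCTTTGA → Tm = 46°C (≥ 45°C)
Each additional base adds 2°C (A/T) or 4°C (G/C), so Tm is non-decreasing in n; n = 18 is the first length to reach 45°C.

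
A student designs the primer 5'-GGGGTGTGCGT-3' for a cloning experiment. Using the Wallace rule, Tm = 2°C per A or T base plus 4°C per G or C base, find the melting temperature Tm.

38°C

Counting bases: A=0, T=3, C=1, G=7
AT pairs contribute 3, GC pairs contribute 8.
Tm = 2×3 + 4×8 = 38°C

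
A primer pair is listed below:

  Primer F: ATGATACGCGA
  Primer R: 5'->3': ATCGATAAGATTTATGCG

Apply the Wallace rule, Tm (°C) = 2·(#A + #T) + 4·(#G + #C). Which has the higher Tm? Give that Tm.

Primer R, 48°C

Primer F: A+T=6, G+C=5 → Tm = 2(6)+4(5) = 32°C
Primer R: A+T=12, G+C=6 → Tm = 2(12)+4(6) = 48°C
32°C vs 48°C → primer R is higher.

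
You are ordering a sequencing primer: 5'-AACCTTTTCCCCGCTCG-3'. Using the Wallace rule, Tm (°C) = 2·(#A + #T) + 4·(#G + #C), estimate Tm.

54°C

Scanning the sequence gives T=5, A=2, C=8, G=2.
A+T = 7, G+C = 10
Tm = 2×7 + 4×10 = 54°C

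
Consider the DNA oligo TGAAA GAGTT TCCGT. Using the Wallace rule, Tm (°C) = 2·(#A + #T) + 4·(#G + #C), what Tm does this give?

Base counts: A=4, T=5, G=4, C=2
So N_AT = 9 and N_GC = 6.
Tm = 4·6 + 2·9 = 24 + 18 = 42°C

42°C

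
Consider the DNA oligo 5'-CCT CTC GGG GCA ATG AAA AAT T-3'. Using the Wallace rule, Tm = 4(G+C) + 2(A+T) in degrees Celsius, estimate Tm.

Scanning the sequence gives A=7, G=5, T=5, C=5.
AT pairs contribute 12, GC pairs contribute 10.
Tm = 4·10 + 2·12 = 40 + 24 = 64°C

64°C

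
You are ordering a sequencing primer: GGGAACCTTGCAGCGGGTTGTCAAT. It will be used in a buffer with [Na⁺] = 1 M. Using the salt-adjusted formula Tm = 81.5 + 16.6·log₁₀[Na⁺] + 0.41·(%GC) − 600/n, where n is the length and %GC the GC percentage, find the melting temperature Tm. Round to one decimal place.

Length n = 25. Counting bases: T=6, G=9, A=5, C=5
G+C = 14, so %GC = 14/25 × 100 = 56%
Salt term: 16.6 × (0) = 0
GC term: 0.41 × 56 = 22.96; length term: −600/25 = −24
Tm = 81.5 + (0) + 22.96 − 24 = 80.46 → 80.5°C

80.5°C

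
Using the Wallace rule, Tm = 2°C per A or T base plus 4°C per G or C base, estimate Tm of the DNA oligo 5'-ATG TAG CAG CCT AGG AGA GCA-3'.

64°C

G=7, A=7, C=4, T=3
So N_AT = 10 and N_GC = 11.
Tm = 4·11 + 2·10 = 44 + 20 = 64°C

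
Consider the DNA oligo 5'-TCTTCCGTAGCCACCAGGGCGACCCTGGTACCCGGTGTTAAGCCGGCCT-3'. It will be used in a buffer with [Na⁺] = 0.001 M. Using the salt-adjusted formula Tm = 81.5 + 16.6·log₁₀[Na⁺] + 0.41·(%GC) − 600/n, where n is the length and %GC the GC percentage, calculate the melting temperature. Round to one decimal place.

46.2°C

Length n = 49. Base counts: G=14, T=10, C=18, A=7
G+C = 32, so %GC = 32/49 × 100 = 65.306%
Salt term: 16.6 × (-3) = -49.8
GC term: 0.41 × 65.306 = 26.775; length term: −600/49 = −12.245
Tm = 81.5 + (-49.8) + 26.775 − 12.245 = 46.23 → 46.2°C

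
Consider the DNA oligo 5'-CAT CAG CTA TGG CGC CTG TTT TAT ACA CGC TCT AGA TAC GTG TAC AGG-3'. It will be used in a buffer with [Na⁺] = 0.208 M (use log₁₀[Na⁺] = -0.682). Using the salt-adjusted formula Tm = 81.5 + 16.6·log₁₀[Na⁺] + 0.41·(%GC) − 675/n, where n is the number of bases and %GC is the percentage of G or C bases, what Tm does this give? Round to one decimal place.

75.8°C

Length n = 48. Base counts: A=11, G=11, C=12, T=14
G+C = 23, so %GC = 23/48 × 100 = 47.917%
Salt term: 16.6 × (-0.682) = -11.321
GC term: 0.41 × 47.917 = 19.646; length term: −675/48 = −14.062
Tm = 81.5 + (-11.321) + 19.646 − 14.062 = 75.763 → 75.8°C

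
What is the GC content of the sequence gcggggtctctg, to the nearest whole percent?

75%

Base counts: G=6, A=0, C=3, T=3
G+C = 6 + 3 = 9 out of 12 bases
%GC = 9/12 × 100 = 75% ≈ 75%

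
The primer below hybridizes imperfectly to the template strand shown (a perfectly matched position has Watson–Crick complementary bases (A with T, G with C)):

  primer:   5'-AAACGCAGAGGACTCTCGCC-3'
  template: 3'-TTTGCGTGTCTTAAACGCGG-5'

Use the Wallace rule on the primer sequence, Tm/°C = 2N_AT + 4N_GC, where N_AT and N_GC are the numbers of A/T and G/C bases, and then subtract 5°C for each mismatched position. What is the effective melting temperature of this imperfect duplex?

39°C

Primer base counts: A=6, T=2, G=5, C=7 → A+T=8, G+C=12
Perfect-match Tm = 2(8) + 4(12) = 16 + 48 = 64°C
Mismatches (positions where the bases are not complementary): 5 (at positions 8, 11, 13, 15, 16)
Effective Tm = 64 − 5×5 = 64 − 25 = 39°C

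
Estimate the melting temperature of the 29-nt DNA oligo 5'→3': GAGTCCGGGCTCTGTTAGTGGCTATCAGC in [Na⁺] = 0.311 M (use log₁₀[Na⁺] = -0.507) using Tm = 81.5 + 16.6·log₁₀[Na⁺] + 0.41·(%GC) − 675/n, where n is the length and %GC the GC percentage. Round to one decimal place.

Length n = 29. Scanning the sequence gives C=7, T=8, A=4, G=10.
G+C = 17, so %GC = 17/29 × 100 = 58.621%
Salt term: 16.6 × (-0.507) = -8.416
GC term: 0.41 × 58.621 = 24.035; length term: −675/29 = −23.276
Tm = 81.5 + (-8.416) + 24.035 − 23.276 = 73.843 → 73.8°C

73.8°C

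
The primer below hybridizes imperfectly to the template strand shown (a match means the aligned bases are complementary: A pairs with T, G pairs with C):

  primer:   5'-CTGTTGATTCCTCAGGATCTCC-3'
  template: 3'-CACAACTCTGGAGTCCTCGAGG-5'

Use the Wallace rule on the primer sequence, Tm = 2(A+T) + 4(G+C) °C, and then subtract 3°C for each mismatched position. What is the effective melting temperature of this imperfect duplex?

54°C

Primer base counts: A=3, T=8, G=4, C=7 → A+T=11, G+C=11
Perfect-match Tm = 2(11) + 4(11) = 22 + 44 = 66°C
Mismatches (positions where the bases are not complementary): 4 (at positions 1, 8, 9, 18)
Effective Tm = 66 − 4×3 = 66 − 12 = 54°C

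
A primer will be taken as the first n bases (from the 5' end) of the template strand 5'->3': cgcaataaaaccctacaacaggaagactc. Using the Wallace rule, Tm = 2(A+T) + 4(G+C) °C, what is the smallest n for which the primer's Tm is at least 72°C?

First 24 bases: CGCAATAAAACCCTACAACAGGAA → Tm = 68°C (< 72°C)
First 25 bases: CGCAATAAAACCCTACAACAGGAAG → Tm = 72°C (≥ 72°C)
Each additional base adds 2°C (A/T) or 4°C (G/C), so Tm is non-decreasing in n; n = 25 is the first length to reach 72°C.

n = 25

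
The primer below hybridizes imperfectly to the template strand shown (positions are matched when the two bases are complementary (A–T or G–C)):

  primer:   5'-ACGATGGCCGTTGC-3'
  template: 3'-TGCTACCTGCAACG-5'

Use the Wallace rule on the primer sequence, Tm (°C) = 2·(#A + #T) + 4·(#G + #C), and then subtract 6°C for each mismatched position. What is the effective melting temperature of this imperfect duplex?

40°C

Primer base counts: A=2, T=3, G=5, C=4 → A+T=5, G+C=9
Perfect-match Tm = 2(5) + 4(9) = 10 + 36 = 46°C
Mismatches (positions where the bases are not complementary): 1 (at position 8)
Effective Tm = 46 − 1×6 = 46 − 6 = 40°C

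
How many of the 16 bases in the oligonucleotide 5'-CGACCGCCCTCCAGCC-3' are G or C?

Scanning the sequence gives G=3, C=10, T=1, A=2.
G+C = 3 + 10 = 13

13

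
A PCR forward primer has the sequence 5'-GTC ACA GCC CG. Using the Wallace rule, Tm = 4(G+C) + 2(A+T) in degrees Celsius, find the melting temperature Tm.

38°C

Base counts: T=1, A=2, C=5, G=3
So N_AT = 3 and N_GC = 8.
Tm = 2×3 + 4×8 = 38°C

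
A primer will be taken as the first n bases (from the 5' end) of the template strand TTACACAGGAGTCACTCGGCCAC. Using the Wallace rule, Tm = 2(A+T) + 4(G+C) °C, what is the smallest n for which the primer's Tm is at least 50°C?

n = 17

First 16 bases: TTACACAGGAGTCACT → Tm = 46°C (< 50°C)
First 17 bases: TTACACAGGAGTCACTC → Tm = 50°C (≥ 50°C)
Each additional base adds 2°C (A/T) or 4°C (G/C), so Tm is non-decreasing in n; n = 17 is the first length to reach 50°C.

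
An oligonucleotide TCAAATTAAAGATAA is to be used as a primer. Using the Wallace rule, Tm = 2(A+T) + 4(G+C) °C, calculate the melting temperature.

Scanning the sequence gives A=9, T=4, C=1, G=1.
A+T = 13, G+C = 2
Tm = 2×13 + 4×2 = 34°C

34°C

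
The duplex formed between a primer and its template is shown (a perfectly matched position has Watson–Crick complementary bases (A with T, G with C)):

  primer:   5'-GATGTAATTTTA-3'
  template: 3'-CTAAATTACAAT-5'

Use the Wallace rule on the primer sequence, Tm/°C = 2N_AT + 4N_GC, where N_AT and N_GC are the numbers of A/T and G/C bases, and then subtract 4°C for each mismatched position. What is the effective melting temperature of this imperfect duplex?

20°C

Primer base counts: A=4, T=6, G=2, C=0 → A+T=10, G+C=2
Perfect-match Tm = 2(10) + 4(2) = 20 + 8 = 28°C
Mismatches (positions where the bases are not complementary): 2 (at positions 4, 9)
Effective Tm = 28 − 2×4 = 28 − 8 = 20°C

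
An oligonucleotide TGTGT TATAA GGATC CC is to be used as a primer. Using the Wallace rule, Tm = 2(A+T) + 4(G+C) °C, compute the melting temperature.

48°C

Scanning the sequence gives T=6, C=3, G=4, A=4.
A+T = 10, G+C = 7
Tm = 2(10) + 4(7) = 20 + 28 = 48°C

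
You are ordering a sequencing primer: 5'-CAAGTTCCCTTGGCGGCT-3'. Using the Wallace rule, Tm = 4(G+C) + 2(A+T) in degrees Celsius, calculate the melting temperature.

58°C

G=5, T=5, A=2, C=6
A+T = 7, G+C = 11
Tm = 2(7) + 4(11) = 14 + 44 = 58°C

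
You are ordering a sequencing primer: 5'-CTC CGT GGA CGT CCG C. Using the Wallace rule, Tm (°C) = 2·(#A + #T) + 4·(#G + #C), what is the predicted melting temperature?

Counting bases: T=3, C=7, A=1, G=5
So N_AT = 4 and N_GC = 12.
Tm = 4·12 + 2·4 = 48 + 8 = 56°C

56°C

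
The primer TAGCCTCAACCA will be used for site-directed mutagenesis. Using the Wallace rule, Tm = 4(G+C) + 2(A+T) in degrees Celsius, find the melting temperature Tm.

G=1, T=2, A=4, C=5
A+T = 6, G+C = 6
Tm = 2(6) + 4(6) = 12 + 24 = 36°C

36°C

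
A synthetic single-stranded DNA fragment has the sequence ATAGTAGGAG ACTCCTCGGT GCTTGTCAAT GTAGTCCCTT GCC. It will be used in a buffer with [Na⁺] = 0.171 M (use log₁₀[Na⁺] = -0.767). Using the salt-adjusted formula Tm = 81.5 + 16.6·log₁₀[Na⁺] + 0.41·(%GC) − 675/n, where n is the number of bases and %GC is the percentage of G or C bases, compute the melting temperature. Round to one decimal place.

74.0°C

Length n = 43. Base counts: A=8, T=13, G=11, C=11
G+C = 22, so %GC = 22/43 × 100 = 51.163%
Salt term: 16.6 × (-0.767) = -12.732
GC term: 0.41 × 51.163 = 20.977; length term: −675/43 = −15.698
Tm = 81.5 + (-12.732) + 20.977 − 15.698 = 74.047 → 74.0°C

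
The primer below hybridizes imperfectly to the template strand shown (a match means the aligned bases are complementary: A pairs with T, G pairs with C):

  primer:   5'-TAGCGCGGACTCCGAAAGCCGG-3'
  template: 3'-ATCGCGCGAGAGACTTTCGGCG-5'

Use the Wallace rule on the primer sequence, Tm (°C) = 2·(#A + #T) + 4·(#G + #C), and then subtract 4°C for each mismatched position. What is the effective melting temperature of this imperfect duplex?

Primer base counts: A=5, T=2, G=8, C=7 → A+T=7, G+C=15
Perfect-match Tm = 2(7) + 4(15) = 14 + 60 = 74°C
Mismatches (positions where the bases are not complementary): 4 (at positions 8, 9, 13, 22)
Effective Tm = 74 − 4×4 = 74 − 16 = 58°C

58°C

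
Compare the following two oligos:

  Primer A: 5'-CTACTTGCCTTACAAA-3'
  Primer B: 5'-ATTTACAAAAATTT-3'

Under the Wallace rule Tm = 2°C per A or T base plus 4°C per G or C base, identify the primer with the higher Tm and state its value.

Primer A, 44°C

Primer A: A+T=10, G+C=6 → Tm = 2(10)+4(6) = 44°C
Primer B: A+T=13, G+C=1 → Tm = 2(13)+4(1) = 30°C
44°C vs 30°C → primer A is higher.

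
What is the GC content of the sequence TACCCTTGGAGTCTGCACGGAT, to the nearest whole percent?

55%

Base counts: T=6, A=4, G=6, C=6
G+C = 6 + 6 = 12 out of 22 bases
%GC = 12/22 × 100 = 54.55% ≈ 55%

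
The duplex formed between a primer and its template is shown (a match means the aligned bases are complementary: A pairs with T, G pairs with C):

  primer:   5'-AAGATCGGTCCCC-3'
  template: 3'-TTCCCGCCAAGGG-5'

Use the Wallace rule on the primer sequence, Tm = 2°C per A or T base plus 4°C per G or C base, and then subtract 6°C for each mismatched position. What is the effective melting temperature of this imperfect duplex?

24°C

Primer base counts: A=3, T=2, G=3, C=5 → A+T=5, G+C=8
Perfect-match Tm = 2(5) + 4(8) = 10 + 32 = 42°C
Mismatches (positions where the bases are not complementary): 3 (at positions 4, 5, 10)
Effective Tm = 42 − 3×6 = 42 − 18 = 24°C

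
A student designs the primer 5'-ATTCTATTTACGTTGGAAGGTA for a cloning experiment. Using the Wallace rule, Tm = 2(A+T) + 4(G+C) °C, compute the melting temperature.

58°C

A=6, G=5, C=2, T=9
So N_AT = 15 and N_GC = 7.
Tm = 2(15) + 4(7) = 30 + 28 = 58°C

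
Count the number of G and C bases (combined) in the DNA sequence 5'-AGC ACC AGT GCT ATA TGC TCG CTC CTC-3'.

15

Counting bases: T=7, G=5, C=10, A=5
Total G or C: 5 + 10 = 15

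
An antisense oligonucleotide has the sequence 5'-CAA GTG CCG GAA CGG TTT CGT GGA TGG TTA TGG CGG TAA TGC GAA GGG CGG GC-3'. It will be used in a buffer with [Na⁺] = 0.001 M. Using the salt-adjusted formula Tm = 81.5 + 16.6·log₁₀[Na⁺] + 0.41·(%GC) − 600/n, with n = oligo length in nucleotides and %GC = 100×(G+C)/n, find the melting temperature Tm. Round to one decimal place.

45.1°C

Length n = 53. Scanning the sequence gives G=23, T=11, A=10, C=9.
G+C = 32, so %GC = 32/53 × 100 = 60.377%
Salt term: 16.6 × (-3) = -49.8
GC term: 0.41 × 60.377 = 24.755; length term: −600/53 = −11.321
Tm = 81.5 + (-49.8) + 24.755 − 11.321 = 45.134 → 45.1°C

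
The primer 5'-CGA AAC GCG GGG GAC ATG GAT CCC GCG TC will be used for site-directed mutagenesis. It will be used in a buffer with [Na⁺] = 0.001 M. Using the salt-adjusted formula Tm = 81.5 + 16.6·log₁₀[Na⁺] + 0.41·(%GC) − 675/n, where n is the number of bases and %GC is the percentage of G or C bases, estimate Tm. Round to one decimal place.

Length n = 29. T=3, G=11, C=9, A=6
G+C = 20, so %GC = 20/29 × 100 = 68.966%
Salt term: 16.6 × (-3) = -49.8
GC term: 0.41 × 68.966 = 28.276; length term: −675/29 = −23.276
Tm = 81.5 + (-49.8) + 28.276 − 23.276 = 36.7 → 36.7°C

36.7°C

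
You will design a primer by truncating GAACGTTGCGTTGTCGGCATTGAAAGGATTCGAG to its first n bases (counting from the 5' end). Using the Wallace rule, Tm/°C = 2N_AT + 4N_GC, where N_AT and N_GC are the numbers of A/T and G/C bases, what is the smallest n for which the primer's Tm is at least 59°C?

First 18 bases: GAACGTTGCGTTGTCGGC → Tm = 58°C (< 59°C)
First 19 bases: GAACGTTGCGTTGTCGGCA → Tm = 60°C (≥ 59°C)
Since every base adds ≥2°C, Tm only increases with n, so the threshold is first crossed at n = 19.

n = 19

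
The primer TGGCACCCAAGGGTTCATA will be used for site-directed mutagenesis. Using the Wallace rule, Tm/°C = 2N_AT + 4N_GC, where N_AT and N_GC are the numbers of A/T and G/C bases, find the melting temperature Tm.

Counting bases: T=4, C=5, G=5, A=5
A+T = 9, G+C = 10
Tm = 4·10 + 2·9 = 40 + 18 = 58°C

58°C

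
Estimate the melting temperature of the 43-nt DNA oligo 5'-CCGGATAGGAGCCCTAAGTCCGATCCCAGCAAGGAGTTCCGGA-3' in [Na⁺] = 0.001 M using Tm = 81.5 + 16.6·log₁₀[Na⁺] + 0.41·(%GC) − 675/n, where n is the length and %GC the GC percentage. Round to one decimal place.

Length n = 43. Base counts: G=13, A=11, T=6, C=13
G+C = 26, so %GC = 26/43 × 100 = 60.465%
Salt term: 16.6 × (-3) = -49.8
GC term: 0.41 × 60.465 = 24.791; length term: −675/43 = −15.698
Tm = 81.5 + (-49.8) + 24.791 − 15.698 = 40.793 → 40.8°C

40.8°C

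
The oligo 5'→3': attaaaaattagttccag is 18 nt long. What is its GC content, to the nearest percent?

22%

Scanning the sequence gives G=2, A=8, C=2, T=6.
G+C = 2 + 2 = 4 out of 18 bases
%GC = 4/18 × 100 = 22.22% ≈ 22%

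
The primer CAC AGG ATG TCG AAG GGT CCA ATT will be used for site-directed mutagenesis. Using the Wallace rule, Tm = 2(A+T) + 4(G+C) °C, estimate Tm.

Scanning the sequence gives T=5, A=7, C=5, G=7.
So N_AT = 12 and N_GC = 12.
Tm = 2×12 + 4×12 = 72°C

72°C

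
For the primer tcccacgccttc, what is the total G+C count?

Counting bases: A=1, C=7, T=3, G=1
Total G or C: 1 + 7 = 8

8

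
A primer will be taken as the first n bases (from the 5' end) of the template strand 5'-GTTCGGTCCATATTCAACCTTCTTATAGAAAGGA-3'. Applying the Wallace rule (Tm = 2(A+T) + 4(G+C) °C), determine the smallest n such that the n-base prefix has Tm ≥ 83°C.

n = 31

First 30 bases: GTTCGGTCCATATTCAACCTTCTTATAGAA → Tm = 82°C (< 83°C)
First 31 bases: GTTCGGTCCATATTCAACCTTCTTATAGAAA → Tm = 84°C (≥ 83°C)
Since every base adds ≥2°C, Tm only increases with n, so the threshold is first crossed at n = 31.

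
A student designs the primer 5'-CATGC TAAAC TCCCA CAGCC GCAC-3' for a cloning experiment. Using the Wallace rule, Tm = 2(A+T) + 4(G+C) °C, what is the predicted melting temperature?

76°C

Base counts: A=7, C=11, T=3, G=3
A+T = 10, G+C = 14
Tm = 2(10) + 4(14) = 20 + 56 = 76°C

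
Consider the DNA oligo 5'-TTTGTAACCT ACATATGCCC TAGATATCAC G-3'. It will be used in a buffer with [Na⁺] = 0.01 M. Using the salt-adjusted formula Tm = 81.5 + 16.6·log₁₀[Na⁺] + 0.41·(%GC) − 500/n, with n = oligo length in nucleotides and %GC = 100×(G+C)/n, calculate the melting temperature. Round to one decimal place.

Length n = 31. Counting bases: G=4, T=10, A=9, C=8
G+C = 12, so %GC = 12/31 × 100 = 38.71%
Salt term: 16.6 × (-2) = -33.2
GC term: 0.41 × 38.71 = 15.871; length term: −500/31 = −16.129
Tm = 81.5 + (-33.2) + 15.871 − 16.129 = 48.042 → 48.0°C

48.0°C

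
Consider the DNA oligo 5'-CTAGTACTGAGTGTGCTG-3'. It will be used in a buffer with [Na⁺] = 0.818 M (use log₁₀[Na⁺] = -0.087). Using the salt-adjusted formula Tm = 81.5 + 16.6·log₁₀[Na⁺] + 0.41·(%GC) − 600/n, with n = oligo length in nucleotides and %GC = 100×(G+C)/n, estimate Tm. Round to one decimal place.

Length n = 18. Counting bases: A=3, T=6, G=6, C=3
G+C = 9, so %GC = 9/18 × 100 = 50%
Salt term: 16.6 × (-0.087) = -1.444
GC term: 0.41 × 50 = 20.5; length term: −600/18 = −33.333
Tm = 81.5 + (-1.444) + 20.5 − 33.333 = 67.223 → 67.2°C

67.2°C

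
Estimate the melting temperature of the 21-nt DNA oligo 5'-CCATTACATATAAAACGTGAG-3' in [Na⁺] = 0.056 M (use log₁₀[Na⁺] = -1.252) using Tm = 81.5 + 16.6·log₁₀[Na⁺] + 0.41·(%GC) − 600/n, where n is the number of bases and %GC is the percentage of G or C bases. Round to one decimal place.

Length n = 21. Base counts: A=9, C=4, T=5, G=3
G+C = 7, so %GC = 7/21 × 100 = 33.333%
Salt term: 16.6 × (-1.252) = -20.783
GC term: 0.41 × 33.333 = 13.667; length term: −600/21 = −28.571
Tm = 81.5 + (-20.783) + 13.667 − 28.571 = 45.813 → 45.8°C

45.8°C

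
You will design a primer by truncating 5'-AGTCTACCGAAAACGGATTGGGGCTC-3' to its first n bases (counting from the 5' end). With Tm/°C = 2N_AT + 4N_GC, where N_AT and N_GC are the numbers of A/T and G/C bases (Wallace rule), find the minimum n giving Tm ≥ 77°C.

n = 26

First 25 bases: AGTCTACCGAAAACGGATTGGGGCT → Tm = 76°C (< 77°C)
First 26 bases: AGTCTACCGAAAACGGATTGGGGCTC → Tm = 80°C (≥ 77°C)
Each additional base adds 2°C (A/T) or 4°C (G/C), so Tm is non-decreasing in n; n = 26 is the first length to reach 77°C.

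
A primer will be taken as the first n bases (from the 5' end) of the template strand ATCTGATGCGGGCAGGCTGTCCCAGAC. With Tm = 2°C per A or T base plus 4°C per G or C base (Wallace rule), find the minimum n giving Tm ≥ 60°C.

First 18 bases: ATCTGATGCGGGCAGGCT → Tm = 58°C (< 60°C)
First 19 bases: ATCTGATGCGGGCAGGCTG → Tm = 62°C (≥ 60°C)
Since every base adds ≥2°C, Tm only increases with n, so the threshold is first crossed at n = 19.

n = 19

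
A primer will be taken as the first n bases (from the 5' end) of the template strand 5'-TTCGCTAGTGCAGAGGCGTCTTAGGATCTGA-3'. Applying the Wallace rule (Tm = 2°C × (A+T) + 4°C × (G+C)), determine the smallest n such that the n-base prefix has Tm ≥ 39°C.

First 12 bases: TTCGCTAGTGCA → Tm = 36°C (< 39°C)
First 13 bases: TTCGCTAGTGCAG → Tm = 40°C (≥ 39°C)
Since every base adds ≥2°C, Tm only increases with n, so the threshold is first crossed at n = 13.

n = 13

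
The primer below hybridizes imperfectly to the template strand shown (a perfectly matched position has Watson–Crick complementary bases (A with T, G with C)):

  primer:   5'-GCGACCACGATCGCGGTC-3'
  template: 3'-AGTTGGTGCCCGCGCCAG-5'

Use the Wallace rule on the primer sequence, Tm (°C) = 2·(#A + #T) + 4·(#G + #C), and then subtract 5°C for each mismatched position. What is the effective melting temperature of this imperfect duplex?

42°C

Primer base counts: A=3, T=2, G=6, C=7 → A+T=5, G+C=13
Perfect-match Tm = 2(5) + 4(13) = 10 + 52 = 62°C
Mismatches (positions where the bases are not complementary): 4 (at positions 1, 3, 10, 11)
Effective Tm = 62 − 4×5 = 62 − 20 = 42°C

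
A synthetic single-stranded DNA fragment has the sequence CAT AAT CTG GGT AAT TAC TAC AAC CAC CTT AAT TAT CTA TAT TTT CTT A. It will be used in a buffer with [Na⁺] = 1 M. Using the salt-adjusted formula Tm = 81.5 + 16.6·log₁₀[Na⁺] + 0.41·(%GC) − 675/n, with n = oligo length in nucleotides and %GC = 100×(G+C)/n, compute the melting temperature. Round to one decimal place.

78.6°C

Length n = 49. Base counts: A=16, T=20, C=10, G=3
G+C = 13, so %GC = 13/49 × 100 = 26.531%
Salt term: 16.6 × (0) = 0
GC term: 0.41 × 26.531 = 10.878; length term: −675/49 = −13.776
Tm = 81.5 + (0) + 10.878 − 13.776 = 78.602 → 78.6°C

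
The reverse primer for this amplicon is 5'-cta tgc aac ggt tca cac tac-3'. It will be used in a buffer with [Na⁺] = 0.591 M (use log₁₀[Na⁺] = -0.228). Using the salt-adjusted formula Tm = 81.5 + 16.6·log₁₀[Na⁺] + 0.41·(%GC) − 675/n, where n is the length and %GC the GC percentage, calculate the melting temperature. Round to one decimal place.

Length n = 21. Counting bases: T=5, C=7, G=3, A=6
G+C = 10, so %GC = 10/21 × 100 = 47.619%
Salt term: 16.6 × (-0.228) = -3.785
GC term: 0.41 × 47.619 = 19.524; length term: −675/21 = −32.143
Tm = 81.5 + (-3.785) + 19.524 − 32.143 = 65.096 → 65.1°C

65.1°C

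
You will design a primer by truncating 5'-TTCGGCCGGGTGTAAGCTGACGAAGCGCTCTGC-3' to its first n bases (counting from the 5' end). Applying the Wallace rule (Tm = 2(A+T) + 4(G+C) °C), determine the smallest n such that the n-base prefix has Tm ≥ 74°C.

n = 23

First 22 bases: TTCGGCCGGGTGTAAGCTGACG → Tm = 72°C (< 74°C)
First 23 bases: TTCGGCCGGGTGTAAGCTGACGA → Tm = 74°C (≥ 74°C)
Since every base adds ≥2°C, Tm only increases with n, so the threshold is first crossed at n = 23.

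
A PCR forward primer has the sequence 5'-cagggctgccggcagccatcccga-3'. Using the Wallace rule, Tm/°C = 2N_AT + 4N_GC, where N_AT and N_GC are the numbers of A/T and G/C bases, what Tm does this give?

84°C

G=8, T=2, A=4, C=10
AT pairs contribute 6, GC pairs contribute 18.
Tm = 2(6) + 4(18) = 12 + 72 = 84°C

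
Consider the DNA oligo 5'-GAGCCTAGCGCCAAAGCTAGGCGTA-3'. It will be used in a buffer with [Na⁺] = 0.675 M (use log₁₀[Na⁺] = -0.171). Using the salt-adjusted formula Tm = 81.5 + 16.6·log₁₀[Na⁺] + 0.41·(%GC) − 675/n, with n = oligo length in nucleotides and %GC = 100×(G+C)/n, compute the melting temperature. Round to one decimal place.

76.3°C

Length n = 25. Scanning the sequence gives T=3, C=7, G=8, A=7.
G+C = 15, so %GC = 15/25 × 100 = 60%
Salt term: 16.6 × (-0.171) = -2.839
GC term: 0.41 × 60 = 24.6; length term: −675/25 = −27
Tm = 81.5 + (-2.839) + 24.6 − 27 = 76.261 → 76.3°C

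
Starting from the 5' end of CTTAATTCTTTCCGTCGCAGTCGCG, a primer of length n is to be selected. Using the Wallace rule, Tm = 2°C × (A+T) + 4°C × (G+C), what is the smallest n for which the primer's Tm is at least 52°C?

First 17 bases: CTTAATTCTTTCCGTCG → Tm = 48°C (< 52°C)
First 18 bases: CTTAATTCTTTCCGTCGC → Tm = 52°C (≥ 52°C)
Each additional base adds 2°C (A/T) or 4°C (G/C), so Tm is non-decreasing in n; n = 18 is the first length to reach 52°C.

n = 18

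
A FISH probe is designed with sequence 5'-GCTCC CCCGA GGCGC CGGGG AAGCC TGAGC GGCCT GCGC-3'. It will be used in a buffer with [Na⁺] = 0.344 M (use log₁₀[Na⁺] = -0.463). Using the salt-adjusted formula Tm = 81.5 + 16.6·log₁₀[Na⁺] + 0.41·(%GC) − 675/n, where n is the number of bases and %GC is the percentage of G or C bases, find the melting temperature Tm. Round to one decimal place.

Length n = 39. Counting bases: T=3, A=4, G=16, C=16
G+C = 32, so %GC = 32/39 × 100 = 82.051%
Salt term: 16.6 × (-0.463) = -7.686
GC term: 0.41 × 82.051 = 33.641; length term: −675/39 = −17.308
Tm = 81.5 + (-7.686) + 33.641 − 17.308 = 90.147 → 90.1°C

90.1°C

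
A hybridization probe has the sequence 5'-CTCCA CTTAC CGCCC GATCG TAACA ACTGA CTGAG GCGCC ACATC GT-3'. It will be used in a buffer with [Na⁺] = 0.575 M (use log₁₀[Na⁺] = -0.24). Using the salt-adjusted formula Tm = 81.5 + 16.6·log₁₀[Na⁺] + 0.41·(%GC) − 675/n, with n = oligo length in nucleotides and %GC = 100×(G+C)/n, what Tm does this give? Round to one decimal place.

86.7°C

Length n = 47. Base counts: T=9, C=18, G=9, A=11
G+C = 27, so %GC = 27/47 × 100 = 57.447%
Salt term: 16.6 × (-0.24) = -3.984
GC term: 0.41 × 57.447 = 23.553; length term: −675/47 = −14.362
Tm = 81.5 + (-3.984) + 23.553 − 14.362 = 86.707 → 86.7°C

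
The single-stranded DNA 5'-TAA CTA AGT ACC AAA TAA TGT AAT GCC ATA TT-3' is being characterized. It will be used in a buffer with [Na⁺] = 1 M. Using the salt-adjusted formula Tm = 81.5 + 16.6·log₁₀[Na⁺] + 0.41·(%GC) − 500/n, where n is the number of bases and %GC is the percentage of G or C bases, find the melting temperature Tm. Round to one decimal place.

Length n = 32. T=10, G=3, A=14, C=5
G+C = 8, so %GC = 8/32 × 100 = 25%
Salt term: 16.6 × (0) = 0
GC term: 0.41 × 25 = 10.25; length term: −500/32 = −15.625
Tm = 81.5 + (0) + 10.25 − 15.625 = 76.125 → 76.1°C

76.1°C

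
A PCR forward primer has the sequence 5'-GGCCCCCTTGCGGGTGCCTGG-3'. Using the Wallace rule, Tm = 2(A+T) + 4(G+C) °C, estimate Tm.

76°C

G=9, T=4, C=8, A=0
So N_AT = 4 and N_GC = 17.
Tm = 4·17 + 2·4 = 68 + 8 = 76°C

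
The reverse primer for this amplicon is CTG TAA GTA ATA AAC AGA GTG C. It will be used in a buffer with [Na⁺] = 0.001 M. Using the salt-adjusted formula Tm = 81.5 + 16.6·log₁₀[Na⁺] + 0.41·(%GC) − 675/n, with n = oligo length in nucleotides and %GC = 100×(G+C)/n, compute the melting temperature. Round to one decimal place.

Length n = 22. Counting bases: C=3, A=9, G=5, T=5
G+C = 8, so %GC = 8/22 × 100 = 36.364%
Salt term: 16.6 × (-3) = -49.8
GC term: 0.41 × 36.364 = 14.909; length term: −675/22 = −30.682
Tm = 81.5 + (-49.8) + 14.909 − 30.682 = 15.927 → 15.9°C

15.9°C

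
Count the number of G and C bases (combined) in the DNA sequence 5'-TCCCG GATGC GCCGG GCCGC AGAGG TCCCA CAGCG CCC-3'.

30

Scanning the sequence gives T=3, A=5, G=13, C=17.
G+C = 13 + 17 = 30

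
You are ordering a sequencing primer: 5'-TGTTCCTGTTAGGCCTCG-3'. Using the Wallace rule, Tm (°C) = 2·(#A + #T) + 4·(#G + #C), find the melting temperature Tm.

C=5, T=7, A=1, G=5
A+T = 8, G+C = 10
Tm = 2×8 + 4×10 = 56°C

56°C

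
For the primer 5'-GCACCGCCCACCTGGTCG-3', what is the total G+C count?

Scanning the sequence gives A=2, C=9, G=5, T=2.
Total G or C: 5 + 9 = 14

14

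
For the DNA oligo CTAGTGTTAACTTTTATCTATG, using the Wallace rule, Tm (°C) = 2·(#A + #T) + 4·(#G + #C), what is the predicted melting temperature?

G=3, A=5, C=3, T=11
AT pairs contribute 16, GC pairs contribute 6.
Tm = 2(16) + 4(6) = 32 + 24 = 56°C

56°C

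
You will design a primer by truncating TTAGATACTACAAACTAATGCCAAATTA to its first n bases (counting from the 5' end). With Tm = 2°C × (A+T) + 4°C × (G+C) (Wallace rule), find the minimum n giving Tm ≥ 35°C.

First 14 bases: TTAGATACTACAAA → Tm = 34°C (< 35°C)
First 15 bases: TTAGATACTACAAAC → Tm = 38°C (≥ 35°C)
Each additional base adds 2°C (A/T) or 4°C (G/C), so Tm is non-decreasing in n; n = 15 is the first length to reach 35°C.

n = 15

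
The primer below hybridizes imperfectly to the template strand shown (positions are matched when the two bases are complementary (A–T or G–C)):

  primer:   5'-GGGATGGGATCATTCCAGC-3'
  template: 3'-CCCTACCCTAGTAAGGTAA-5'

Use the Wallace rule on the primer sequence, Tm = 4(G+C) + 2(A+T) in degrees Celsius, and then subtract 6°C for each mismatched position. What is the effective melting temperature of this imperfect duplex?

Primer base counts: A=4, T=4, G=7, C=4 → A+T=8, G+C=11
Perfect-match Tm = 2(8) + 4(11) = 16 + 44 = 60°C
Mismatches (positions where the bases are not complementary): 2 (at positions 18, 19)
Effective Tm = 60 − 2×6 = 60 − 12 = 48°C

48°C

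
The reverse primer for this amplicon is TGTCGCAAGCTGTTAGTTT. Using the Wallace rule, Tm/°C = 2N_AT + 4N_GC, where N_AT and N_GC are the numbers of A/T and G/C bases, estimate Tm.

T=8, G=5, A=3, C=3
A+T = 11, G+C = 8
Tm = 2(11) + 4(8) = 22 + 32 = 54°C

54°C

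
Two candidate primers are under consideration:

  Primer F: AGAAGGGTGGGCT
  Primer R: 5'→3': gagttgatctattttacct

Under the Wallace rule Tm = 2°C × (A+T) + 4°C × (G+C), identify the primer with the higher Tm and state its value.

Primer R, 50°C

Primer F: A+T=5, G+C=8 → Tm = 2(5)+4(8) = 42°C
Primer R: A+T=13, G+C=6 → Tm = 2(13)+4(6) = 50°C
42°C vs 50°C → primer R is higher.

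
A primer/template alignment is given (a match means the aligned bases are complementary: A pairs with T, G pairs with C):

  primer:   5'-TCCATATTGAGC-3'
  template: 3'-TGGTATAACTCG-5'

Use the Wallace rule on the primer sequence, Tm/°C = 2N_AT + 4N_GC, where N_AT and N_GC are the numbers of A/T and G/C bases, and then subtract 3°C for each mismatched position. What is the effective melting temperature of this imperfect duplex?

31°C

Primer base counts: A=3, T=4, G=2, C=3 → A+T=7, G+C=5
Perfect-match Tm = 2(7) + 4(5) = 14 + 20 = 34°C
Mismatches (positions where the bases are not complementary): 1 (at position 1)
Effective Tm = 34 − 1×3 = 34 − 3 = 31°C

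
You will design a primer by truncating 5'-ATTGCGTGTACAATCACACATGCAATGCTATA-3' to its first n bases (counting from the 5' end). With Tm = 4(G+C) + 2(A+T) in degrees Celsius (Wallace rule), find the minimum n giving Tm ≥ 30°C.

n = 11

First 10 bases: ATTGCGTGTA → Tm = 28°C (< 30°C)
First 11 bases: ATTGCGTGTAC → Tm = 32°C (≥ 30°C)
Since every base adds ≥2°C, Tm only increases with n, so the threshold is first crossed at n = 11.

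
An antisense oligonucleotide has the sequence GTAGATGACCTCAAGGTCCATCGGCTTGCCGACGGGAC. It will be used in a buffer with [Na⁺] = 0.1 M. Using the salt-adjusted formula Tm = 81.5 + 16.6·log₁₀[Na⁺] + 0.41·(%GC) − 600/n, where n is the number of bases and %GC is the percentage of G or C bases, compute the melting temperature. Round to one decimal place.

Length n = 38. Counting bases: A=8, T=7, G=12, C=11
G+C = 23, so %GC = 23/38 × 100 = 60.526%
Salt term: 16.6 × (-1) = -16.6
GC term: 0.41 × 60.526 = 24.816; length term: −600/38 = −15.789
Tm = 81.5 + (-16.6) + 24.816 − 15.789 = 73.927 → 73.9°C

73.9°C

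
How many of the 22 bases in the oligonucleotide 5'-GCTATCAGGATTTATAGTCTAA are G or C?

Counting bases: G=4, A=7, C=3, T=8
Total G or C: 4 + 3 = 7

7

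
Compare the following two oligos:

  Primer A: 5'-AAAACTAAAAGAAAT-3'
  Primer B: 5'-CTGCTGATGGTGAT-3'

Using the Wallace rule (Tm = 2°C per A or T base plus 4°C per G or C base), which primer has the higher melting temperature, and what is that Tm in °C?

Primer B, 42°C

Primer A: A+T=13, G+C=2 → Tm = 2(13)+4(2) = 34°C
Primer B: A+T=7, G+C=7 → Tm = 2(7)+4(7) = 42°C
34°C vs 42°C → primer B is higher.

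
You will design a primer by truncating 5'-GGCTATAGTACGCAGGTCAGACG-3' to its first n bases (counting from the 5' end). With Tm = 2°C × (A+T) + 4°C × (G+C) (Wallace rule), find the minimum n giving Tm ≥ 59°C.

n = 20

First 19 bases: GGCTATAGTACGCAGGTCA → Tm = 58°C (< 59°C)
First 20 bases: GGCTATAGTACGCAGGTCAG → Tm = 62°C (≥ 59°C)
Since every base adds ≥2°C, Tm only increases with n, so the threshold is first crossed at n = 20.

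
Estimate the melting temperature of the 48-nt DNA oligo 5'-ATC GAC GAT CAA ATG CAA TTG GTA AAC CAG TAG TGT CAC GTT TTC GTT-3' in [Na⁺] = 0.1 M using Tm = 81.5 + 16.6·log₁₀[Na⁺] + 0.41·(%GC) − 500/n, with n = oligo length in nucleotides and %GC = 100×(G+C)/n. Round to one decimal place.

Length n = 48. Counting bases: T=15, A=14, C=9, G=10
G+C = 19, so %GC = 19/48 × 100 = 39.583%
Salt term: 16.6 × (-1) = -16.6
GC term: 0.41 × 39.583 = 16.229; length term: −500/48 = −10.417
Tm = 81.5 + (-16.6) + 16.229 − 10.417 = 70.712 → 70.7°C

70.7°C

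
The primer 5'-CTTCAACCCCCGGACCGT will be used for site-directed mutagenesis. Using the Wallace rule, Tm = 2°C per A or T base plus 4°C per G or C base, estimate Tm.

60°C

Counting bases: G=3, C=9, T=3, A=3
So N_AT = 6 and N_GC = 12.
Tm = 2(6) + 4(12) = 12 + 48 = 60°C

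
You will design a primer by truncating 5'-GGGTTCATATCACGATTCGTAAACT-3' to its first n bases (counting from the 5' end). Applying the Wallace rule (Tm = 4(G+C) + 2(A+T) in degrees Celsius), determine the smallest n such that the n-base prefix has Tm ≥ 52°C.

First 17 bases: GGGTTCATATCACGATT → Tm = 48°C (< 52°C)
First 18 bases: GGGTTCATATCACGATTC → Tm = 52°C (≥ 52°C)
Since every base adds ≥2°C, Tm only increases with n, so the threshold is first crossed at n = 18.

n = 18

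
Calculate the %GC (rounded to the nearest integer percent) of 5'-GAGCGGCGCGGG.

92%

Counting bases: G=8, T=0, C=3, A=1
G+C = 8 + 3 = 11 out of 12 bases
%GC = 11/12 × 100 = 91.67% ≈ 92%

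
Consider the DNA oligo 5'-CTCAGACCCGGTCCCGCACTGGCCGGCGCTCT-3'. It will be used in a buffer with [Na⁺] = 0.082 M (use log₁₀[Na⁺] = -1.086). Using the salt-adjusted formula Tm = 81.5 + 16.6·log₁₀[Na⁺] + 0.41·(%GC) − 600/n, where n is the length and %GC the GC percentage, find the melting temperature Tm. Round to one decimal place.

75.5°C

Length n = 32. T=5, C=15, A=3, G=9
G+C = 24, so %GC = 24/32 × 100 = 75%
Salt term: 16.6 × (-1.086) = -18.028
GC term: 0.41 × 75 = 30.75; length term: −600/32 = −18.75
Tm = 81.5 + (-18.028) + 30.75 − 18.75 = 75.472 → 75.5°C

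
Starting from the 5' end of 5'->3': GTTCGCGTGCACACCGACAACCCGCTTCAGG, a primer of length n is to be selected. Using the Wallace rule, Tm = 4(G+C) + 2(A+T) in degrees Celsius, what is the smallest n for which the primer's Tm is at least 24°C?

n = 7

First 6 bases: GTTCGC → Tm = 20°C (< 24°C)
First 7 bases: GTTCGCG → Tm = 24°C (≥ 24°C)
Since every base adds ≥2°C, Tm only increases with n, so the threshold is first crossed at n = 7.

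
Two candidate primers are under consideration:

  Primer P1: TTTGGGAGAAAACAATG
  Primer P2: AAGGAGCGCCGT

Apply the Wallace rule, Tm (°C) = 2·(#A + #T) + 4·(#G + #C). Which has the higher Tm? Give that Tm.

Primer P1, 46°C

Primer P1: A+T=11, G+C=6 → Tm = 2(11)+4(6) = 46°C
Primer P2: A+T=4, G+C=8 → Tm = 2(4)+4(8) = 40°C
46°C vs 40°C → primer P1 is higher.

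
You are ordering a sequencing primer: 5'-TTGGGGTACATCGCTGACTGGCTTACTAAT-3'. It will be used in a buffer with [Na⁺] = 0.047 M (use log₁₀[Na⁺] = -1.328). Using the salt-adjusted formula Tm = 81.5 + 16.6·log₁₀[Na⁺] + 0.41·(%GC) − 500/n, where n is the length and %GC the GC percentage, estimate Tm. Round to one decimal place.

61.9°C

Length n = 30. Base counts: A=6, T=10, G=8, C=6
G+C = 14, so %GC = 14/30 × 100 = 46.667%
Salt term: 16.6 × (-1.328) = -22.045
GC term: 0.41 × 46.667 = 19.133; length term: −500/30 = −16.667
Tm = 81.5 + (-22.045) + 19.133 − 16.667 = 61.921 → 61.9°C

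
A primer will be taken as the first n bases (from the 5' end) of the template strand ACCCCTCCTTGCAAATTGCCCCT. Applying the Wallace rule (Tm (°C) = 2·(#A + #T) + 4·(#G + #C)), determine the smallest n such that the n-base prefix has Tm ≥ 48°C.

n = 16

First 15 bases: ACCCCTCCTTGCAAA → Tm = 46°C (< 48°C)
First 16 bases: ACCCCTCCTTGCAAAT → Tm = 48°C (≥ 48°C)
Each additional base adds 2°C (A/T) or 4°C (G/C), so Tm is non-decreasing in n; n = 16 is the first length to reach 48°C.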